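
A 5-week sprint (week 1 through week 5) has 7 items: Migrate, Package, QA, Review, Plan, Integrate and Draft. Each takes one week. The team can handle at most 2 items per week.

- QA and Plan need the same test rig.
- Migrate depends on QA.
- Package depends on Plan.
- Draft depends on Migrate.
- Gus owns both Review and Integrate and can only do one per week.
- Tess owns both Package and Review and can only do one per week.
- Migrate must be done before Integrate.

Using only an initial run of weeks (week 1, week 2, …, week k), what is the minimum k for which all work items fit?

The precedence chain requires at least 3 distinct weeks.
With at most 2 per week and 7 work items, at least 4 weeks are needed.
4 works (last occupied week: week 4): for example QA=week 1, Review=week 1, Migrate=week 2, Plan=week 2, Package=week 3, Draft=week 4, Integrate=week 3.

4 weeks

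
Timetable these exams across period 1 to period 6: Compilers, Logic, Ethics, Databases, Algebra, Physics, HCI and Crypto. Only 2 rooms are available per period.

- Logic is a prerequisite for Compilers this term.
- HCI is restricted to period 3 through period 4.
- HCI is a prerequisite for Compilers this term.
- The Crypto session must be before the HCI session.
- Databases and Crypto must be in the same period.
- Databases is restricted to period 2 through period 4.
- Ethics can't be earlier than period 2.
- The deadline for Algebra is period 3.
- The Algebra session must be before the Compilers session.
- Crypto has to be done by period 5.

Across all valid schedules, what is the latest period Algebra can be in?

Algebra's own window allows nothing later than period 3.
Algebra at period 3 is achievable: HCI -> period 3; Ethics -> period 4; Databases -> period 2; Logic -> period 1; Compilers -> period 4; Crypto -> period 2; Physics -> period 1; Algebra -> period 3.

period 3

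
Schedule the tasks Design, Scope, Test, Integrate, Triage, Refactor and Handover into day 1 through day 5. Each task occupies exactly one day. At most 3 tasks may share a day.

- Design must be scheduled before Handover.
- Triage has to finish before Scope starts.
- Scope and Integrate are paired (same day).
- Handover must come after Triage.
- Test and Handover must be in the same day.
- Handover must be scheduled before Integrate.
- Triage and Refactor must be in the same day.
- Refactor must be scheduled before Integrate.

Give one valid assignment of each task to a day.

Test=day 2; Triage=day 1; Refactor=day 1; Handover=day 2; Scope=day 3; Design=day 1; Integrate=day 3

Checking: Triage(day 1) before Handover(day 2); Triage(day 1) before Scope(day 3); Handover(day 2) before Integrate(day 3); Design(day 1) before Handover(day 2); Refactor(day 1) before Integrate(day 3); Triage = Refactor = day 1; Scope = Integrate = day 3; Test = Handover = day 2; max 3 per day (cap 3).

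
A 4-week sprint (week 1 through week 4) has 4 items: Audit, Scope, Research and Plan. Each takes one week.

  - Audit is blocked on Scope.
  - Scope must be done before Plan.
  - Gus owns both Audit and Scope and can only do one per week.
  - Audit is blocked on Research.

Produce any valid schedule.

Plan -> week 2, Research -> week 1, Audit -> week 2, Scope -> week 1

Checking: Scope(week 1) before Plan(week 2); Scope(week 1) before Audit(week 2); Research(week 1) before Audit(week 2); Audit(week 2) != Scope(week 1).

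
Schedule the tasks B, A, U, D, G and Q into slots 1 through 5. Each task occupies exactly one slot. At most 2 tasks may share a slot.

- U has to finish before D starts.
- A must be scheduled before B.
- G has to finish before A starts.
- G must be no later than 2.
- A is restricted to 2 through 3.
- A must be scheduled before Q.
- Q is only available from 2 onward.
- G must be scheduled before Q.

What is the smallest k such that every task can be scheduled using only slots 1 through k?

The precedence chain requires at least 3 distinct slots.
With at most 2 per slot and 6 tasks, at least 3 slots are needed.
3 works (last occupied slot: 3): for example B=3; U=1; D=2; Q=3; G=1; A=2.

3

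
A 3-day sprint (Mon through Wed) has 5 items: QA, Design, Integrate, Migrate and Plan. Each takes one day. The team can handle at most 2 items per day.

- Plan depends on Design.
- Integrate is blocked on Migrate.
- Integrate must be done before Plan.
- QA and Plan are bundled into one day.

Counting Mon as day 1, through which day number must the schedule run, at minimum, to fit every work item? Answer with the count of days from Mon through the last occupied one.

The precedence chain requires at least 3 distinct days.
With at most 2 per day and 5 work items, at least 3 days are needed.
3 works (last occupied day: Wed): for example Plan=Wed; QA=Wed; Migrate=Mon; Integrate=Tue; Design=Mon.

3 days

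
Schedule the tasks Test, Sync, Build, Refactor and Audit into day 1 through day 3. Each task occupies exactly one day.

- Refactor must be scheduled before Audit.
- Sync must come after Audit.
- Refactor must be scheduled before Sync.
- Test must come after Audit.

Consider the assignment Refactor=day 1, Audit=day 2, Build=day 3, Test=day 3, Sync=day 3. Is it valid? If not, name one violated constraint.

Valid

Refactor must be scheduled before Audit — holds.
Sync must come after Audit — holds.
Refactor must be scheduled before Sync — holds.
Test must come after Audit — holds.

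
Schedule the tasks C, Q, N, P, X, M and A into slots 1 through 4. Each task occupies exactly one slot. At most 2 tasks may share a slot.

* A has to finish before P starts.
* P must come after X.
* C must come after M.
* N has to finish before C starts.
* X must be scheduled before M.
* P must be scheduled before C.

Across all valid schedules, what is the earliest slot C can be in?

Precedence pushes C to at least 3.
C at 4 is achievable: X in 1; M in 2; A in 1; N in 3; Q in 3; C in 4; P in 2.
Nothing earlier works — the capacity limit rule out every slot before 4.

4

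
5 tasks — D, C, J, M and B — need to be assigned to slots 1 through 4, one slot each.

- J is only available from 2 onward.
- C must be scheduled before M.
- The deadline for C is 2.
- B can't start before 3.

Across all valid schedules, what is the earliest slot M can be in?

2

Precedence pushes M to at least 2.
M at 2 is achievable: B=3, D=1, C=1, M=2, J=2.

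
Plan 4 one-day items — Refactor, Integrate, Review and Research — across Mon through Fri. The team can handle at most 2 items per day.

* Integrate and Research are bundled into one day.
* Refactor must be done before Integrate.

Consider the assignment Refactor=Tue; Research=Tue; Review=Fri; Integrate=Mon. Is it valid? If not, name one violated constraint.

No — it violates: Refactor must be done before Integrate

Refactor must be done before Integrate — violated.
The team can handle at most 2 items per day — holds.
Integrate and Research are bundled into one day — violated.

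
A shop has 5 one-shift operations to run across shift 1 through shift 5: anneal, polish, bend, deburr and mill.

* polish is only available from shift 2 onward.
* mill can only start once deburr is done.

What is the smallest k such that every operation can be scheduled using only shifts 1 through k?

2 shifts

The precedence chain requires at least 2 distinct shifts.
2 works (last occupied shift: shift 2): for example anneal=shift 1, mill=shift 2, deburr=shift 1, bend=shift 1, polish=shift 2.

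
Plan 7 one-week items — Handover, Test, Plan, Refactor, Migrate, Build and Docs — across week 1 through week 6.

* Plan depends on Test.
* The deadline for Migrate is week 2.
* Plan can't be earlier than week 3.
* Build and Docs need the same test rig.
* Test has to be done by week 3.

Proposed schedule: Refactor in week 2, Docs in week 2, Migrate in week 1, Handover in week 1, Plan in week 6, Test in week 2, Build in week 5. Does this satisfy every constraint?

Yes, all constraints hold

Plan depends on Test — holds.
Build and Docs need the same test rig — holds.
The deadline for Migrate is week 2 — holds.
Test has to be done by week 3 — holds.
Plan can't be earlier than week 3 — holds.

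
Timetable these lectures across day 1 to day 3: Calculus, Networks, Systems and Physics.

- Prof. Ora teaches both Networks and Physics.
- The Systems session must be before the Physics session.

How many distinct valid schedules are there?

18

Splitting on Calculus: it can be day 1 (6), day 2 (6), day 3 (6). Listing each branch's schedules as (Networks, Systems, Physics) by day number:
Calculus=day 1: (1,1,2) (1,1,3) (1,2,3) (2,1,3) (2,2,3) (3,1,2) — 6.
Calculus=day 2: (1,1,2) (1,1,3) (1,2,3) (2,1,3) (2,2,3) (3,1,2) — 6.
Calculus=day 3: (1,1,2) (1,1,3) (1,2,3) (2,1,3) (2,2,3) (3,1,2) — 6.
Summing: 6 + 6 + 6 = 18.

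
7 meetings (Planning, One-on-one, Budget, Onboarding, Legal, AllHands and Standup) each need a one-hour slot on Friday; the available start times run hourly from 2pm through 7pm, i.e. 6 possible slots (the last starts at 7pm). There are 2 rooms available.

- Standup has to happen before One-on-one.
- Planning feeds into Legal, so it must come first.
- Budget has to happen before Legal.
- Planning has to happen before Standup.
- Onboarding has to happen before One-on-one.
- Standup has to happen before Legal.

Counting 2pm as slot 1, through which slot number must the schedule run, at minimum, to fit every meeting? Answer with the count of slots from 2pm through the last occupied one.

The precedence chain requires at least 3 distinct slots.
With at most 2 per slot and 7 meetings, at least 4 slots are needed.
4 works (last occupied slot: 5pm): for example Planning=2pm, AllHands=5pm, Standup=3pm, Legal=4pm, Onboarding=3pm, Budget=2pm, One-on-one=4pm.

4 slots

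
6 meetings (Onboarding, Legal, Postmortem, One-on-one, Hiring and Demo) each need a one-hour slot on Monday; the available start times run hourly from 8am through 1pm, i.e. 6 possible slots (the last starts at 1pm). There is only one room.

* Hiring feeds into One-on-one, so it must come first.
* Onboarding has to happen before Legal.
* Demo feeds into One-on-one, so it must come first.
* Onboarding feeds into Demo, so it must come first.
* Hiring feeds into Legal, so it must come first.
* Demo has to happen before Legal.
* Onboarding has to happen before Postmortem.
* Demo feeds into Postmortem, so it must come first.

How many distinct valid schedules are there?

Splitting on Onboarding: it can be 8am (14), 9am (6). Listing each branch's schedules as (Legal, Postmortem, One-on-one, Hiring, Demo):
Onboarding=8am: (11am,12pm,1pm,9am,10am) (11am,12pm,1pm,10am,9am) (11am,1pm,12pm,9am,10am) (11am,1pm,12pm,10am,9am) (12pm,10am,1pm,11am,9am) (12pm,11am,1pm,9am,10am) (12pm,11am,1pm,10am,9am) (12pm,1pm,11am,9am,10am) (12pm,1pm,11am,10am,9am) (1pm,10am,12pm,11am,9am) (1pm,11am,12pm,9am,10am) (1pm,11am,12pm,10am,9am) (1pm,12pm,11am,9am,10am) (1pm,12pm,11am,10am,9am) — 14.
Onboarding=9am: (11am,12pm,1pm,8am,10am) (11am,1pm,12pm,8am,10am) (12pm,11am,1pm,8am,10am) (12pm,1pm,11am,8am,10am) (1pm,11am,12pm,8am,10am) (1pm,12pm,11am,8am,10am) — 6.
Summing: 14 + 6 = 20.

20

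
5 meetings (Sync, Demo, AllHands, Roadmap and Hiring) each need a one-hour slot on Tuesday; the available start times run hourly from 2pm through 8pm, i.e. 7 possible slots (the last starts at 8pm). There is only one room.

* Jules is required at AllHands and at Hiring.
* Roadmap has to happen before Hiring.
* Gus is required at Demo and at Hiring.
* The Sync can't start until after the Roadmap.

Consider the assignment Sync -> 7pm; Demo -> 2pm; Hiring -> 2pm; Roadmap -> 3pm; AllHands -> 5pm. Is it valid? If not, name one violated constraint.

No — it violates: Gus is required at Demo and at Hiring

Gus is required at Demo and at Hiring — violated.
There is only one room — violated.
Jules is required at AllHands and at Hiring — holds.
Roadmap has to happen before Hiring — violated.
The Sync can't start until after the Roadmap — holds.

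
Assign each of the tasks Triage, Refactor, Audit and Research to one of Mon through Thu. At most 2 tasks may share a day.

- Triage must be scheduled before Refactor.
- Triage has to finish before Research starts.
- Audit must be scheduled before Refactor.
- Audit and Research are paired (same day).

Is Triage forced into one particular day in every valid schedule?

No

Triage can be Mon (e.g. Triage=Mon; Refactor=Wed; Audit=Tue; Research=Tue) or Tue (e.g. Triage=Tue; Audit=Wed; Research=Wed; Refactor=Thu).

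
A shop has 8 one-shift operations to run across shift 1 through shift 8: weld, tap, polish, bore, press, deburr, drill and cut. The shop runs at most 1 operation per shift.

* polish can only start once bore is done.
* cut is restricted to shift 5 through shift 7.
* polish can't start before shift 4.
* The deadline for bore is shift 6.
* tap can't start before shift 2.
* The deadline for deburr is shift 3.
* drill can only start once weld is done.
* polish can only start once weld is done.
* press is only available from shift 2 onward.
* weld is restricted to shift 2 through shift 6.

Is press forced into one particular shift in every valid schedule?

press can be shift 2 (e.g. polish=shift 6; deburr=shift 1; drill=shift 8; cut=shift 5; press=shift 2; bore=shift 4; weld=shift 3; tap=shift 7) or shift 3 (e.g. cut=shift 5, drill=shift 8, weld=shift 2, deburr=shift 1, tap=shift 7, press=shift 3, bore=shift 4, polish=shift 6).

No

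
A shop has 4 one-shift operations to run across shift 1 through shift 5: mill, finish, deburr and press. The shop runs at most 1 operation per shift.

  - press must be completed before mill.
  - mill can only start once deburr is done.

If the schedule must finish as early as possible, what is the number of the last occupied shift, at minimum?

The precedence chain requires at least 2 distinct shifts.
With at most 1 per shift and 4 operations, at least 4 shifts are needed.
4 works (last occupied shift: shift 4): for example finish in shift 4, deburr in shift 1, mill in shift 3, press in shift 2.

shift 4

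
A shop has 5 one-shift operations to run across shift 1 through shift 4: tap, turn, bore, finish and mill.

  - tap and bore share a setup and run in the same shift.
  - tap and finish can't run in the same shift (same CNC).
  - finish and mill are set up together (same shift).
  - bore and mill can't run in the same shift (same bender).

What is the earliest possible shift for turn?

turn at shift 1 is achievable: turn -> shift 1; mill -> shift 2; finish -> shift 2; bore -> shift 1; tap -> shift 1.

shift 1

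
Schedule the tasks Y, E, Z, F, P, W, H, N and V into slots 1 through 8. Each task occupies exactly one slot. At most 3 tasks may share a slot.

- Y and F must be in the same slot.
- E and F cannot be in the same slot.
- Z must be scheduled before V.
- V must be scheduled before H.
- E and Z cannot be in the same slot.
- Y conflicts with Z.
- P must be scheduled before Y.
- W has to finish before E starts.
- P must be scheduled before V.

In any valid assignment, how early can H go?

Precedence pushes H to at least 3.
H at 3 is achievable: P in 1, H in 3, E in 3, W in 1, V in 2, F in 2, Z in 1, Y in 2, N in 3.

3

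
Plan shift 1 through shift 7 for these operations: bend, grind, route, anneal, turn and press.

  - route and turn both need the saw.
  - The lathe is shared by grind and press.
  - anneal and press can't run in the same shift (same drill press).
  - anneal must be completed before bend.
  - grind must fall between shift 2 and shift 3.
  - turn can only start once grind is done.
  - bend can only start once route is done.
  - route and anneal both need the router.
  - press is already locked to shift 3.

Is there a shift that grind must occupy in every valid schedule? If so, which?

grind's window is shift 2–shift 3.
press is fixed at shift 3, and grind can't share a shift with press.
So grind must be shift 2.

shift 2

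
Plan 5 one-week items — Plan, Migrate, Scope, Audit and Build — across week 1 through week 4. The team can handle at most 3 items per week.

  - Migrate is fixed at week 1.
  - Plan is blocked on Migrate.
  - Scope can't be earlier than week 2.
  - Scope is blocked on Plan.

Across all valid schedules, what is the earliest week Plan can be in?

Precedence pushes Plan to at least week 2; downstream work caps Plan at week 3.
Plan at week 2 is achievable: Plan in week 2, Audit in week 1, Scope in week 3, Migrate in week 1, Build in week 1.

week 2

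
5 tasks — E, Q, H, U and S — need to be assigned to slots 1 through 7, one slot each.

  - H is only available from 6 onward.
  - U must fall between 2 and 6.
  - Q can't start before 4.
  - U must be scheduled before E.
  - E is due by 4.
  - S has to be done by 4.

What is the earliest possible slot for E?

3

Precedence pushes E to at least 3; E's own window allows nothing later than 4.
E at 3 is achievable: Q in 4, H in 6, E in 3, U in 2, S in 1.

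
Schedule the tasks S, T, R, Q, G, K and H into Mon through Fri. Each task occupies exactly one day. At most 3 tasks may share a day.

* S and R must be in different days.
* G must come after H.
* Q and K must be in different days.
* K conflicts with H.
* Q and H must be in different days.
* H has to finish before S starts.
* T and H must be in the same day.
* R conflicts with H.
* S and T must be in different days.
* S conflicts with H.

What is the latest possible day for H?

Thu

Downstream work caps H at Thu.
H at Thu is achievable: R=Mon; K=Tue; G=Fri; S=Fri; T=Thu; H=Thu; Q=Mon.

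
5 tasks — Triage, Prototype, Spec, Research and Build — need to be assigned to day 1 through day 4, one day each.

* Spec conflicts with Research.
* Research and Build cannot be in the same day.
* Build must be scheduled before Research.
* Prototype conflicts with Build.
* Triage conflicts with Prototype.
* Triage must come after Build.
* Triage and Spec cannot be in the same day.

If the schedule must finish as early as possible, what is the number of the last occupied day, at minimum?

day 3

The precedence chain requires at least 2 distinct days.
Could 2 days be enough, i.e. nothing placed later than day 2? No: Triage must come after Build (at day 1 or later) → {day 2}; Build must come before Triage (at day 2 or earlier) → {day 1}; Prototype can't share with Triage (day 2) → {day 1}; Build can't share with Prototype (day 1) → nothing is left.
So 2 days is not enough.
3 works (last occupied day: day 3): for example Triage in day 2; Build in day 1; Spec in day 1; Research in day 2; Prototype in day 3.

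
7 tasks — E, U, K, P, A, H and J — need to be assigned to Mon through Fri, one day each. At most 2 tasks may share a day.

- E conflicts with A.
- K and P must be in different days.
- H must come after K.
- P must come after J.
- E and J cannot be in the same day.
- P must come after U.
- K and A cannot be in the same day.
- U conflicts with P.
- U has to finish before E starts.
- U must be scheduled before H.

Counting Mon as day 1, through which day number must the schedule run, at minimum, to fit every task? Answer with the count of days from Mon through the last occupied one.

4

The precedence chain requires at least 2 distinct days.
With at most 2 per day and 7 tasks, at least 4 days are needed.
4 works (last occupied day: Thu): for example P in Tue; E in Tue; J in Mon; U in Mon; K in Wed; H in Thu; A in Thu.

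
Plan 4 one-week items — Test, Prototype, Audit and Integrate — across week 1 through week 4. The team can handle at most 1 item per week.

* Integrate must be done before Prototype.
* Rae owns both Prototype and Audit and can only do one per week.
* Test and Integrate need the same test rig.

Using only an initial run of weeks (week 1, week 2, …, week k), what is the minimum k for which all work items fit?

The precedence chain requires at least 2 distinct weeks.
With at most 1 per week and 4 work items, at least 4 weeks are needed.
4 works (last occupied week: week 4): for example Integrate=week 1, Audit=week 4, Prototype=week 2, Test=week 3.

4 weeks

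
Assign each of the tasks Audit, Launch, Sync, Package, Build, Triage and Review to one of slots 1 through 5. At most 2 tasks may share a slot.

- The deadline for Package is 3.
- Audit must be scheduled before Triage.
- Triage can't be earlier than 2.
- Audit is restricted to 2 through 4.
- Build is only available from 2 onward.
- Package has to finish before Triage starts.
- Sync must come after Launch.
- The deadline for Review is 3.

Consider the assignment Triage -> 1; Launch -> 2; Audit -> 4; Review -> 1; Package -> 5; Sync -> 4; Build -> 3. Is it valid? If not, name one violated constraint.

Sync must come after Launch — holds.
Package has to finish before Triage starts — violated.
The deadline for Review is 3 — holds.
Triage can't be earlier than 2 — violated.
Audit is restricted to 2 through 4 — holds.
At most 2 tasks may share a slot — holds.
The deadline for Package is 3 — violated.
Audit must be scheduled before Triage — violated.
Build is only available from 2 onward — holds.

Invalid. Package has to finish before Triage starts.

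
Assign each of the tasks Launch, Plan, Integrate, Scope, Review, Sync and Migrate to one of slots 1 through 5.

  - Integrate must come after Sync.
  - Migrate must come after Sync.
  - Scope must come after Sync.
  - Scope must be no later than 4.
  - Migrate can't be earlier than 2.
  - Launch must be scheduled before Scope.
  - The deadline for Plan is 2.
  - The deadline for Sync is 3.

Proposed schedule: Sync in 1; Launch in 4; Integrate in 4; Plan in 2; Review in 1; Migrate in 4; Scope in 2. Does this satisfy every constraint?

Invalid. Launch must be scheduled before Scope.

Launch must be scheduled before Scope — violated.
Migrate can't be earlier than 2 — holds.
Scope must come after Sync — holds.
The deadline for Sync is 3 — holds.
Integrate must come after Sync — holds.
Migrate must come after Sync — holds.
Scope must be no later than 4 — holds.
The deadline for Plan is 2 — holds.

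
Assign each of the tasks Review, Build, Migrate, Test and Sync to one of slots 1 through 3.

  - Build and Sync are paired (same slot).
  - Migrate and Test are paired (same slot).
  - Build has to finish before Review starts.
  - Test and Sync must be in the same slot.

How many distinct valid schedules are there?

Enumerating: Build in 1; Test in 1; Review in 2; Migrate in 1; Sync in 1 | Test -> 1, Sync -> 1, Review -> 3, Build -> 1, Migrate -> 1 | Test -> 2, Sync -> 2, Review -> 3, Build -> 2, Migrate -> 2.

3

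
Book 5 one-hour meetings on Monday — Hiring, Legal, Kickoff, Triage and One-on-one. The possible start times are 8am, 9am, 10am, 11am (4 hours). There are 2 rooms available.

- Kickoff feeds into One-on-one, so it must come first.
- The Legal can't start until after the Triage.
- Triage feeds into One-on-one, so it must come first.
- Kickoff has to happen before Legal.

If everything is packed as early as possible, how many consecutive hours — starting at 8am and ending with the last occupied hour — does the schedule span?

The precedence chain requires at least 2 distinct hours.
With at most 2 per hour and 5 meetings, at least 3 hours are needed.
3 works (last occupied hour: 10am): for example Kickoff in 8am; Hiring in 10am; One-on-one in 9am; Legal in 9am; Triage in 8am.

3 hours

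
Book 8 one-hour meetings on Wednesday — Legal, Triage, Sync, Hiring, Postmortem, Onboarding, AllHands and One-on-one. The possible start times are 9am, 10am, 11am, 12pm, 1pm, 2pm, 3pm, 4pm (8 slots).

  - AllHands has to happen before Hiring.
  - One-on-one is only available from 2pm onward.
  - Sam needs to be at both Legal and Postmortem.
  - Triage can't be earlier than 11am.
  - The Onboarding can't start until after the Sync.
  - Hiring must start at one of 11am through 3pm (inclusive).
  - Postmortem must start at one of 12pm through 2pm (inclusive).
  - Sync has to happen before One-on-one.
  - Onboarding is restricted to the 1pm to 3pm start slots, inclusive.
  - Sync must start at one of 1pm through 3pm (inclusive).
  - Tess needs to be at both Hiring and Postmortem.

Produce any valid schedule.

Postmortem=12pm; One-on-one=2pm; Hiring=11am; Legal=9am; AllHands=9am; Triage=11am; Onboarding=2pm; Sync=1pm

Checking: Sync(1pm) before Onboarding(2pm); AllHands(9am) before Hiring(11am); Sync(1pm) before One-on-one(2pm); Hiring(11am) != Postmortem(12pm); Legal(9am) != Postmortem(12pm); Triage=11am in [11am,4pm]; One-on-one=2pm in [2pm,4pm]; Sync=1pm in [1pm,3pm]; Onboarding=2pm in [1pm,3pm]; Hiring=11am in [11am,3pm]; Postmortem=12pm in [12pm,2pm].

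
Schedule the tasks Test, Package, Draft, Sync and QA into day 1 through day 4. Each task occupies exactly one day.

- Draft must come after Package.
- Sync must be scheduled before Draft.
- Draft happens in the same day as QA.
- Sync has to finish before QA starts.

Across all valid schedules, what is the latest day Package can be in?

Downstream work caps Package at day 3.
Package at day 3 is achievable: Sync -> day 1, Test -> day 1, QA -> day 4, Draft -> day 4, Package -> day 3.

day 3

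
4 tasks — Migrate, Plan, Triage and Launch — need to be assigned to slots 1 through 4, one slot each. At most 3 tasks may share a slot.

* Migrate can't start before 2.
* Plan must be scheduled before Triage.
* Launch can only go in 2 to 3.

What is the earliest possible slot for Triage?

2

Precedence pushes Triage to at least 2.
Triage at 2 is achievable: Triage -> 2, Launch -> 2, Plan -> 1, Migrate -> 2.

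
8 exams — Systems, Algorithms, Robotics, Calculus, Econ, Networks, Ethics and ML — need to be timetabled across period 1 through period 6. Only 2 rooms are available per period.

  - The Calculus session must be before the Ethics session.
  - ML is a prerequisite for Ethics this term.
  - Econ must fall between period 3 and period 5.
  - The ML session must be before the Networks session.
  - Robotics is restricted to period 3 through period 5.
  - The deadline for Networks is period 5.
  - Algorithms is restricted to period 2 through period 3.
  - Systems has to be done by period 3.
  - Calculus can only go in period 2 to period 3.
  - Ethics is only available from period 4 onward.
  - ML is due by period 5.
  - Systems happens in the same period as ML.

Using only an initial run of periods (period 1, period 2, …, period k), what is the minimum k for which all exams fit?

4

The precedence chain requires at least 2 distinct periods.
With at most 2 per period and 8 exams, at least 4 periods are needed.
Ethics can't be placed before period 4, so the schedule must run through at least period 4.
4 works (last occupied period: period 4): for example ML in period 1; Networks in period 4; Systems in period 1; Calculus in period 2; Algorithms in period 2; Econ in period 3; Robotics in period 3; Ethics in period 4.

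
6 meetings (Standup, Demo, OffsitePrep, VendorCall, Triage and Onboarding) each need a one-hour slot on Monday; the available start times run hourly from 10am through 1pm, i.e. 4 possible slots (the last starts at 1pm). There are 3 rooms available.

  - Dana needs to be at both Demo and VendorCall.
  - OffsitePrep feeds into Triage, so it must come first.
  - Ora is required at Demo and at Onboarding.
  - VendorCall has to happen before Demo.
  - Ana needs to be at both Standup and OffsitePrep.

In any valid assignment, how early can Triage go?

11am

Precedence pushes Triage to at least 11am.
Triage at 11am is achievable: Triage=11am; OffsitePrep=10am; Demo=11am; Onboarding=10am; Standup=11am; VendorCall=10am.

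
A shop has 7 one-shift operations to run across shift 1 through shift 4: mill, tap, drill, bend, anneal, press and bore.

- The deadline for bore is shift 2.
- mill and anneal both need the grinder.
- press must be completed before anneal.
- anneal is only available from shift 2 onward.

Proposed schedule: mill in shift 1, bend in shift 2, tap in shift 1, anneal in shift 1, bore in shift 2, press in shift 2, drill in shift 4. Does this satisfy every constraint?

No — it violates: mill and anneal both need the grinder

press must be completed before anneal — violated.
anneal is only available from shift 2 onward — violated.
The deadline for bore is shift 2 — holds.
mill and anneal both need the grinder — violated.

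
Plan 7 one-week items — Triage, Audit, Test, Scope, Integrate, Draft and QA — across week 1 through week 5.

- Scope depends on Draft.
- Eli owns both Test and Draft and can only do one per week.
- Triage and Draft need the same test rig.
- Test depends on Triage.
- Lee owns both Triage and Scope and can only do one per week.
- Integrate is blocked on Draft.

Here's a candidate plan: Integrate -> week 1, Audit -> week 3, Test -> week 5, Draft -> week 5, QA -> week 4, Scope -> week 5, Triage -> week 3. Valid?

Integrate is blocked on Draft — violated.
Lee owns both Triage and Scope and can only do one per week — holds.
Eli owns both Test and Draft and can only do one per week — violated.
Triage and Draft need the same test rig — holds.
Scope depends on Draft — violated.
Test depends on Triage — holds.

No. Integrate is blocked on Draft is not satisfied.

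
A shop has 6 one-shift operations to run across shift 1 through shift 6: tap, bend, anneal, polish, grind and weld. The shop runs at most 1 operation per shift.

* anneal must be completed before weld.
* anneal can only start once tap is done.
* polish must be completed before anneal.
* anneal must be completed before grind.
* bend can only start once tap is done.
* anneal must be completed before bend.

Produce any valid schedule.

anneal -> shift 3, tap -> shift 1, weld -> shift 6, bend -> shift 4, grind -> shift 5, polish -> shift 2

Checking: polish(shift 2) before anneal(shift 3); anneal(shift 3) before grind(shift 5); anneal(shift 3) before weld(shift 6); anneal(shift 3) before bend(shift 4); tap(shift 1) before bend(shift 4); tap(shift 1) before anneal(shift 3); max 1 per shift (cap 1).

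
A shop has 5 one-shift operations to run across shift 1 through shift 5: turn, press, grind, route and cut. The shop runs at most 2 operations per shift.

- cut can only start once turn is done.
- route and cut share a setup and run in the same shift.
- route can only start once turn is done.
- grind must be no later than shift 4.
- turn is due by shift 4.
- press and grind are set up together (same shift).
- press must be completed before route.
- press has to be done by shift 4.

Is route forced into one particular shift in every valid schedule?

No

route can be shift 3 (e.g. route -> shift 3, grind -> shift 2, turn -> shift 1, press -> shift 2, cut -> shift 3) or shift 4 (e.g. turn in shift 1; route in shift 4; cut in shift 4; press in shift 2; grind in shift 2).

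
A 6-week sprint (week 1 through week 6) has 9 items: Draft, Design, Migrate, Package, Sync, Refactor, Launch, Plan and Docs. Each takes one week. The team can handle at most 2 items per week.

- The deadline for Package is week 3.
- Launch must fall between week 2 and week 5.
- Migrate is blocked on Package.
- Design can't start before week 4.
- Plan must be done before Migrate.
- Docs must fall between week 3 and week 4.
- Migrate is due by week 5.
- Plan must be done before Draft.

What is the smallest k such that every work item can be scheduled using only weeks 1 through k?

5 weeks

The precedence chain requires at least 2 distinct weeks.
With at most 2 per week and 9 work items, at least 5 weeks are needed.
Design can't be placed before week 4, so the schedule must run through at least week 4.
5 works (last occupied week: week 5): for example Draft=week 3; Design=week 4; Plan=week 1; Sync=week 4; Migrate=week 2; Package=week 1; Refactor=week 5; Launch=week 2; Docs=week 3.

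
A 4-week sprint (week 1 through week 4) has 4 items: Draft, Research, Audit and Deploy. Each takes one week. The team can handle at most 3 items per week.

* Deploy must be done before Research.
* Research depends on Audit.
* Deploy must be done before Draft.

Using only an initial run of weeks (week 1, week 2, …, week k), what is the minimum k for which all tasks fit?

The precedence chain requires at least 2 distinct weeks.
With at most 3 per week and 4 tasks, at least 2 weeks are needed.
2 works (last occupied week: week 2): for example Deploy=week 1; Audit=week 1; Research=week 2; Draft=week 2.

2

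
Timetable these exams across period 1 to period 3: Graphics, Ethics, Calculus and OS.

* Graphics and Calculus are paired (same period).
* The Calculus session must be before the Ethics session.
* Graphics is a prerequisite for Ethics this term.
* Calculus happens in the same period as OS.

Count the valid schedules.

Enumerating: Graphics -> period 1, Calculus -> period 1, Ethics -> period 2, OS -> period 1 | Graphics -> period 1, OS -> period 1, Ethics -> period 3, Calculus -> period 1 | Ethics=period 3; Graphics=period 2; Calculus=period 2; OS=period 2.

3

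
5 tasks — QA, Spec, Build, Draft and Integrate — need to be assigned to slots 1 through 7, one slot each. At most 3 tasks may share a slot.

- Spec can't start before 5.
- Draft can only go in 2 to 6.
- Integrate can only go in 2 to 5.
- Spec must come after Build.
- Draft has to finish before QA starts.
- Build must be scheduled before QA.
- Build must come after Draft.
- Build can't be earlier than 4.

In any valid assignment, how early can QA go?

Precedence pushes QA to at least 5.
QA at 5 is achievable: Draft=2, Spec=5, QA=5, Integrate=2, Build=4.

5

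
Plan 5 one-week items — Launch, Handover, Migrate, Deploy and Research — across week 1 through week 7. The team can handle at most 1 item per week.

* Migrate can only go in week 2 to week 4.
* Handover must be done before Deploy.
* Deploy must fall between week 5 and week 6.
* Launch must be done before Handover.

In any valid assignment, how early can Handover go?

week 2

Precedence pushes Handover to at least week 2; downstream work caps Handover at week 5.
Handover at week 2 is achievable: Launch -> week 1, Migrate -> week 3, Deploy -> week 5, Research -> week 4, Handover -> week 2.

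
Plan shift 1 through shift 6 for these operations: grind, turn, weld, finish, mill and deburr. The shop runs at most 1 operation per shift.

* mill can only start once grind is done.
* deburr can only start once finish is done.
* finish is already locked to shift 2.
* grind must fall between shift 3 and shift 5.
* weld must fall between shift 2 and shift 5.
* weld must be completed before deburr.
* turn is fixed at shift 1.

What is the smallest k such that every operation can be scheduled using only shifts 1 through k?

6

The precedence chain requires at least 2 distinct shifts.
With at most 1 per shift and 6 operations, at least 6 shifts are needed.
Propagating the time windows through the other constraints, mill can't land before shift 4, so the schedule must run through at least shift 4.
6 works (last occupied shift: shift 6): for example deburr -> shift 5, mill -> shift 6, finish -> shift 2, turn -> shift 1, grind -> shift 3, weld -> shift 4.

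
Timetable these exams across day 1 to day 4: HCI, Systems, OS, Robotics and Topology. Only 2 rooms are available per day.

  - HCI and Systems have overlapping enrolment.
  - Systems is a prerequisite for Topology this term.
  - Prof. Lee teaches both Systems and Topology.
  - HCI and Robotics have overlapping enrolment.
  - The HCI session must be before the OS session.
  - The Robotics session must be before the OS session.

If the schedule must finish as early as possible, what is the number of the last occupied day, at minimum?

The precedence chain requires at least 2 distinct days.
With at most 2 per day and 5 exams, at least 3 days are needed.
3 works (last occupied day: day 3): for example HCI -> day 1; Robotics -> day 2; OS -> day 3; Topology -> day 3; Systems -> day 2.

3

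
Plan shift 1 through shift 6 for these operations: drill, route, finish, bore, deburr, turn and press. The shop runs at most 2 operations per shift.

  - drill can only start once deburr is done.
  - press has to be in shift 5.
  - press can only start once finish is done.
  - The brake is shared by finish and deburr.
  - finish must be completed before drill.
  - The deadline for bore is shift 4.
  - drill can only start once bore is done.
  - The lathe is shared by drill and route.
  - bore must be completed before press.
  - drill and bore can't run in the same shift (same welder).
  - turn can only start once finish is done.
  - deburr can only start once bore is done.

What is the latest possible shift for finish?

shift 4

Downstream work caps finish at shift 4.
finish at shift 4 is achievable: turn -> shift 6, drill -> shift 5, deburr -> shift 2, route -> shift 1, press -> shift 5, bore -> shift 1, finish -> shift 4.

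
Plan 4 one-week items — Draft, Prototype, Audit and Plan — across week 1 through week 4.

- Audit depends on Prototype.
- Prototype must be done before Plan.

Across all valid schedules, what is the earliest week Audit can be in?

Precedence pushes Audit to at least week 2.
Audit at week 2 is achievable: Prototype in week 1, Draft in week 1, Audit in week 2, Plan in week 2.

week 2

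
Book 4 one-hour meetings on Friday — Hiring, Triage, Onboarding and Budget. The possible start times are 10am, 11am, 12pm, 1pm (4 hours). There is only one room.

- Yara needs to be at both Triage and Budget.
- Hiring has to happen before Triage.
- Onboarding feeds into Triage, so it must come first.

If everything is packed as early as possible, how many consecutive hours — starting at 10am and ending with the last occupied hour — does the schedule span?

4

The precedence chain requires at least 2 distinct hours.
With at most 1 per hour and 4 meetings, at least 4 hours are needed.
4 works (last occupied hour: 1pm): for example Hiring=10am; Onboarding=11am; Budget=1pm; Triage=12pm.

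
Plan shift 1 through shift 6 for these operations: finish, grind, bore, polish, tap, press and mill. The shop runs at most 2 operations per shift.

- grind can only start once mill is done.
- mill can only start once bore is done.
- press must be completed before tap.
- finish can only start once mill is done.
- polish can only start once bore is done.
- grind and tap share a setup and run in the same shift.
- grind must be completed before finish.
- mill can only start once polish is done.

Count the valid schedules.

Splitting on finish: it can be shift 5 (3), shift 6 (19). Listing each branch's schedules as (grind, bore, polish, tap, press, mill) by shift number:
finish=shift 5: (4,1,2,4,1,3) (4,1,2,4,2,3) (4,1,2,4,3,3) — 3.
finish=shift 6: (4,1,2,4,1,3) (4,1,2,4,2,3) (4,1,2,4,3,3) (5,1,2,5,1,3) (5,1,2,5,1,4) (5,1,2,5,2,3) (5,1,2,5,2,4) (5,1,2,5,3,3) (5,1,2,5,3,4) (5,1,2,5,4,3) (5,1,2,5,4,4) (5,1,3,5,1,4) (5,1,3,5,2,4) (5,1,3,5,3,4) (5,1,3,5,4,4) (5,2,3,5,1,4) (5,2,3,5,2,4) (5,2,3,5,3,4) (5,2,3,5,4,4) — 19.
Summing: 3 + 19 = 22.

22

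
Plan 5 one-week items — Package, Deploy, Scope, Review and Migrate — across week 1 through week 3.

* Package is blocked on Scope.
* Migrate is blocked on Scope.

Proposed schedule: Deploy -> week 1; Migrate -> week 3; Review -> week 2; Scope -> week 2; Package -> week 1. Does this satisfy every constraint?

Package is blocked on Scope — violated.
Migrate is blocked on Scope — holds.

Invalid. Package is blocked on Scope.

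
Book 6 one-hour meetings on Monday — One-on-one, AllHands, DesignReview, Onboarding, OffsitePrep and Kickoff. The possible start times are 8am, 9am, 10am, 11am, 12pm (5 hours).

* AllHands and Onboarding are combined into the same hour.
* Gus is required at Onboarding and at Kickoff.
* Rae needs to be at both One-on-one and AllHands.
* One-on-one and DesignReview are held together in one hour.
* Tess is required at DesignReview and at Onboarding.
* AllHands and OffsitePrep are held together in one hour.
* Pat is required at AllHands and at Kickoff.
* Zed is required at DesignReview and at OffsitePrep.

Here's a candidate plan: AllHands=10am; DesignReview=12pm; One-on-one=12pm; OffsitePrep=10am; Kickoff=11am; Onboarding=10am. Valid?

AllHands and Onboarding are combined into the same hour — holds.
AllHands and OffsitePrep are held together in one hour — holds.
Pat is required at AllHands and at Kickoff — holds.
Zed is required at DesignReview and at OffsitePrep — holds.
Rae needs to be at both One-on-one and AllHands — holds.
Tess is required at DesignReview and at Onboarding — holds.
One-on-one and DesignReview are held together in one hour — holds.
Gus is required at Onboarding and at Kickoff — holds.

Yes, all constraints hold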